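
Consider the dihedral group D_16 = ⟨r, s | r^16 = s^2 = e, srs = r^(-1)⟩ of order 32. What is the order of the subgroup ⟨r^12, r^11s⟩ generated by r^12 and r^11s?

8

|⟨r^12⟩| = 4 and |⟨r^11s⟩| = 2, so |H| is a multiple of lcm(4, 2) = 4 and divides |G| = 32.
Closing under the operation: H = {e, r^4, r^8, r^12, r^3s, r^7s, r^11s, r^15s}, so |H| = 8.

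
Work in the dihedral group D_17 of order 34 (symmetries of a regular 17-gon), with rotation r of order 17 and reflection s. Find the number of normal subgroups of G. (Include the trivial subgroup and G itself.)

3

G has 20 subgroups. Checking conjugation-invariance by order — order 1: 1/1 normal; order 2: 0/17 normal; order 17: 1/1 normal; order 34: 1/1 normal.
Total normal subgroups: 3.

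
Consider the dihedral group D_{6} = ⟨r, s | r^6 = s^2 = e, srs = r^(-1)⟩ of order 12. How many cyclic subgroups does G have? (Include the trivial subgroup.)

Each element a generates a cyclic subgroup ⟨a⟩; distinct elements may generate the same one (a cyclic group of order d has φ(d) generators).
Cyclic subgroups by order — order 1: 1; order 2: 7; order 3: 1; order 6: 1.
Total: 10.

10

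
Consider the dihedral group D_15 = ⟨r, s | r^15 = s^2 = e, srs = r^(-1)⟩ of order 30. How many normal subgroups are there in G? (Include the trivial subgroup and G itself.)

G has 28 subgroups. Checking conjugation-invariance by order — order 1: 1/1 normal; order 2: 0/15 normal; order 3: 1/1 normal; order 5: 1/1 normal; order 6: 0/5 normal; order 10: 0/3 normal; order 15: 1/1 normal; order 30: 1/1 normal.
Total normal subgroups: 5.

5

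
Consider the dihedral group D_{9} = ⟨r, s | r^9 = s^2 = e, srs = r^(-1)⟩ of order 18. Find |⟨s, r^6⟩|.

|⟨s⟩| = 2 and |⟨r^6⟩| = 3, so |H| is a multiple of lcm(2, 3) = 6 and divides |G| = 18.
Closing under the operation: H = {e, r^3, r^6, s, r^3s, r^6s}, so |H| = 6.

6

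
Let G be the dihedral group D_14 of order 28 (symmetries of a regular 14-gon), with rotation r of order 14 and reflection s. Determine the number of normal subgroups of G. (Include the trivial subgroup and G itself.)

G has 28 subgroups. Checking conjugation-invariance by order — order 1: 1/1 normal; order 2: 1/15 normal; order 4: 0/7 normal; order 7: 1/1 normal; order 14: 3/3 normal; order 28: 1/1 normal.
Total normal subgroups: 7.

7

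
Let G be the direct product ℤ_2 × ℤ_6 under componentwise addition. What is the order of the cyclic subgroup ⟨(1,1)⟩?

6

The order of (1,1) in Z_2 × Z_6 is lcm(ord(1) in Z_2, ord(1) in Z_6).
ord(1) = 2 and ord(1) = 6, so |⟨(1,1)⟩| = lcm(2, 6) = 6.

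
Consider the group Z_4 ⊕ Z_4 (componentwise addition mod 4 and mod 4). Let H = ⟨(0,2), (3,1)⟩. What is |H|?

|⟨(0,2)⟩| = 2 and |⟨(3,1)⟩| = 4, so |H| is a multiple of lcm(2, 4) = 4 and divides |G| = 16.
Closing under the operation: H = {(0,0), (0,2), (1,1), (1,3), (2,0), (2,2), (3,1), (3,3)}, so |H| = 8.

8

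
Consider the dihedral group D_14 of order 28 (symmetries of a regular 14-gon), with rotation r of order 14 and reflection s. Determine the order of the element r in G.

14

Computing powers of r: the smallest k with (r)^k = e is k = 14.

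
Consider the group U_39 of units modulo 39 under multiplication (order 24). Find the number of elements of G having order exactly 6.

6

The elements of order 6 are: 4, 10, 17, 23, 29, 35.
That's 6.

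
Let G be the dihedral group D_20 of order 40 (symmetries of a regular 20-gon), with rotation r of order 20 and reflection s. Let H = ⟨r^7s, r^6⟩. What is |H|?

|⟨r^7s⟩| = 2 and |⟨r^6⟩| = 10, so |H| is a multiple of lcm(2, 10) = 10 and divides |G| = 40.
Closing under the operation: H = {e, r^2, r^4, r^6, r^8, r^10, r^12, r^14, r^16, r^18, rs, r^3s, r^5s, r^7s, r^9s, r^11s, r^13s, r^15s, r^17s, r^19s}, so |H| = 20.

20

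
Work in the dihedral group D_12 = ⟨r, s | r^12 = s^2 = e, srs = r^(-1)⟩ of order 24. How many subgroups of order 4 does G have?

7

|G| = 24 and 4 | 24, so subgroups of order 4 are possible by Lagrange.
The subgroups of order 4 are: {e, r^6, r^4s, r^10s}; {e, r^6, r^5s, r^11s}; {e, r^6, r^2s, r^8s}; {e, r^3, r^6, r^9}; … (7 in all).
So G has 7 subgroups of order 4.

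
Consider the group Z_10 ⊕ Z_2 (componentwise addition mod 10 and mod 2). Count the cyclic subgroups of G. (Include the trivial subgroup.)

Group the elements of G by the cyclic subgroup they generate; each cyclic subgroup of order d accounts for φ(d) elements.
Cyclic subgroups by order — order 1: 1; order 2: 3; order 5: 1; order 10: 3.
Total: 8.

8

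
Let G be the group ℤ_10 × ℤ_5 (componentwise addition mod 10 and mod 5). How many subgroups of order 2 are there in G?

|G| = 50 and 2 | 50, so subgroups of order 2 are possible by Lagrange.
The subgroups of order 2 are: {(0,0), (5,0)}.
So G has 1 subgroup of order 2.

1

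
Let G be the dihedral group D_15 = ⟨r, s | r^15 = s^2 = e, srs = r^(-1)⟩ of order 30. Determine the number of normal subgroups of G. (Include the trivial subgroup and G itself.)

G has 28 subgroups. Checking conjugation-invariance by order — order 1: 1/1 normal; order 2: 0/15 normal; order 3: 1/1 normal; order 5: 1/1 normal; order 6: 0/5 normal; order 10: 0/3 normal; order 15: 1/1 normal; order 30: 1/1 normal.
Total normal subgroups: 5.

5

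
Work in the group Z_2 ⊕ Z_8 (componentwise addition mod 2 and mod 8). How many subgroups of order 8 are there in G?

3

|G| = 16 and 8 | 16, so subgroups of order 8 are possible by Lagrange.
The subgroups of order 8 are: {(0,0), (0,1), (0,2), (0,3), (0,4), (0,5), (0,6), (0,7)}; {(0,0), (0,2), (0,4), (0,6), (1,0), (1,2), (1,4), (1,6)}; {(0,0), (0,2), (0,4), (0,6), (1,1), (1,3), (1,5), (1,7)}.
So G has 3 subgroups of order 8.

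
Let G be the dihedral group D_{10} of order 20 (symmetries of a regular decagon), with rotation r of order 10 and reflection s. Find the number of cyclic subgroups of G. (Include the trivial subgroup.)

Each element a generates a cyclic subgroup ⟨a⟩; distinct elements may generate the same one (a cyclic group of order d has φ(d) generators).
Cyclic subgroups by order — order 1: 1; order 2: 11; order 5: 1; order 10: 1.
Total: 14.

14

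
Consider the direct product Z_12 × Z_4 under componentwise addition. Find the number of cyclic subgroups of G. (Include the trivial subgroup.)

Group the elements of G by the cyclic subgroup they generate; each cyclic subgroup of order d accounts for φ(d) elements.
Cyclic subgroups by order — order 1: 1; order 2: 3; order 3: 1; order 4: 6; order 6: 3; order 12: 6.
Total: 20.

20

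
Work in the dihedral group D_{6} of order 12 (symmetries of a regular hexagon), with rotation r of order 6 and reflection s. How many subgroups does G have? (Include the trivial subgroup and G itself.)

16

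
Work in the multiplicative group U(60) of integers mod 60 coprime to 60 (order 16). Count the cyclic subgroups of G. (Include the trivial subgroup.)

12

Each element a generates a cyclic subgroup ⟨a⟩; distinct elements may generate the same one (a cyclic group of order d has φ(d) generators).
Cyclic subgroups by order — order 1: 1; order 2: 7; order 4: 4.
Total: 12.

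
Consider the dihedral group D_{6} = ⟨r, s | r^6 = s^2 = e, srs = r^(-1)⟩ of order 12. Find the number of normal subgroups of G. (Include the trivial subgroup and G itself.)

7

G has 16 subgroups. Checking conjugation-invariance by order — order 1: 1/1 normal; order 2: 1/7 normal; order 3: 1/1 normal; order 4: 0/3 normal; order 6: 3/3 normal; order 12: 1/1 normal.
Total normal subgroups: 7.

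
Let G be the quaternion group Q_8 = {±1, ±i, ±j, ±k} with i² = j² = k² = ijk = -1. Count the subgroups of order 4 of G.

3

|G| = 8 and 4 | 8, so subgroups of order 4 are possible by Lagrange.
The subgroups of order 4 are: {1, -1, i, -i}; {1, -1, j, -j}; {1, -1, k, -k}.
So G has 3 subgroups of order 4.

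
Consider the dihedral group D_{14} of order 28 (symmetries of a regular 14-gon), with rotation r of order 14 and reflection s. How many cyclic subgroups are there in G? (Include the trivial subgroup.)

18

A cyclic subgroup of order d is generated by each of its φ(d) elements of order d, so the cyclic subgroups of order d number (#elements of order d)/φ(d).
Cyclic subgroups by order — order 1: 1; order 2: 15; order 7: 1; order 14: 1.
Total: 18.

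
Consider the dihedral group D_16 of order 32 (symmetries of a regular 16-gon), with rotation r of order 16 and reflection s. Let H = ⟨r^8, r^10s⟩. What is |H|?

|⟨r^8⟩| = 2 and |⟨r^10s⟩| = 2, so |H| is a multiple of lcm(2, 2) = 2 and divides |G| = 32.
Closing under the operation: H = {e, r^8, r^2s, r^10s}, so |H| = 4.

4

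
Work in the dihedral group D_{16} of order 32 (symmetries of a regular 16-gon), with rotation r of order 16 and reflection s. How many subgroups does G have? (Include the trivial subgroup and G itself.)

36

|G| = 32, so by Lagrange every subgroup order divides 32. Divisors: 1, 2, 4, 8, 16, 32.
Subgroups by order — order 1: 1; order 2: 17; order 4: 9; order 8: 5; order 16: 3; order 32: 1.
Total: 1 + 17 + 9 + 5 + 3 + 1 = 36.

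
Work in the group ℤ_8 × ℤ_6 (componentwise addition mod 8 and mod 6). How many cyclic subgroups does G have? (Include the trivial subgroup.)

16

Each element a generates a cyclic subgroup ⟨a⟩; distinct elements may generate the same one (a cyclic group of order d has φ(d) generators).
Cyclic subgroups by order — order 1: 1; order 2: 3; order 3: 1; order 4: 2; order 6: 3; order 8: 2; order 12: 2; order 24: 2.
Total: 16.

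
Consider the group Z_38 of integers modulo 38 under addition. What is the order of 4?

19

In Z_38, the order of an element a is n/gcd(a, n).
gcd(4, 38) = 2, so |⟨4⟩| = 38/2 = 19.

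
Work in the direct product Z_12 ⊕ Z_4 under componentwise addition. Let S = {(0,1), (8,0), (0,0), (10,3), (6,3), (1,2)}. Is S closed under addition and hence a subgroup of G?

No

(0,1) ∈ S but its inverse (0,3) ∉ S, so S is not a subgroup.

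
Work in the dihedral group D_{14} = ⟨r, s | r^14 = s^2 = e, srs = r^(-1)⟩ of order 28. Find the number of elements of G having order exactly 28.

0

No element of G has order 28 (even though 28 | 28).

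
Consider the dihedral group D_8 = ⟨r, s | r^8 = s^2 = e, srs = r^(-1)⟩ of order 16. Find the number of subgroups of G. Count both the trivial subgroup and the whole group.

19

|G| = 16, so by Lagrange every subgroup order divides 16. Divisors: 1, 2, 4, 8, 16.
Subgroups by order — order 1: 1; order 2: 9; order 4: 5; order 8: 3; order 16: 1.
Total: 1 + 9 + 5 + 3 + 1 = 19.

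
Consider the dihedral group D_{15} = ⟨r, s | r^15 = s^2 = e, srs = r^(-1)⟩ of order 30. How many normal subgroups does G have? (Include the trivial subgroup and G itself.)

G has 28 subgroups. Checking conjugation-invariance by order — order 1: 1/1 normal; order 2: 0/15 normal; order 3: 1/1 normal; order 5: 1/1 normal; order 6: 0/5 normal; order 10: 0/3 normal; order 15: 1/1 normal; order 30: 1/1 normal.
Total normal subgroups: 5.

5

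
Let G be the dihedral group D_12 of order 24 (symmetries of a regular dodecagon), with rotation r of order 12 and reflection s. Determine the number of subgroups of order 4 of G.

|G| = 24 and 4 | 24, so subgroups of order 4 are possible by Lagrange.
The subgroups of order 4 are: {e, r^6, r^4s, r^10s}; {e, r^6, r^5s, r^11s}; {e, r^6, r^2s, r^8s}; {e, r^3, r^6, r^9}; … (7 in all).
So G has 7 subgroups of order 4.

7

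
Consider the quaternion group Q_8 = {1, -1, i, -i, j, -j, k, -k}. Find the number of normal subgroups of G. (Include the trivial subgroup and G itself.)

G has 6 subgroups. Checking conjugation-invariance by order — order 1: 1/1 normal; order 2: 1/1 normal; order 4: 3/3 normal; order 8: 1/1 normal.
Total normal subgroups: 6.

6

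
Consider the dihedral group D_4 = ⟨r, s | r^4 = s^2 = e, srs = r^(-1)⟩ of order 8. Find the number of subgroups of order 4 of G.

3

|G| = 8 and 4 | 8, so subgroups of order 4 are possible by Lagrange.
The subgroups of order 4 are: {e, r, r^2, r^3}; {e, r^2, s, r^2s}; {e, r^2, rs, r^3s}.
So G has 3 subgroups of order 4.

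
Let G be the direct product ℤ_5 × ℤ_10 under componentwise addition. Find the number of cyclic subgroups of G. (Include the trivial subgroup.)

14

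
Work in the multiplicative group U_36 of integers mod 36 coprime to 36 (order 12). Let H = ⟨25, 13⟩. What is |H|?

3

|⟨25⟩| = 3 and |⟨13⟩| = 3, so |H| is a multiple of lcm(3, 3) = 3 and divides |G| = 12.
Closing under the operation: H = {1, 13, 25}, so |H| = 3.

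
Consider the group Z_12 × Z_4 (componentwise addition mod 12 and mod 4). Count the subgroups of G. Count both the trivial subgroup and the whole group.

30

|G| = 48, so by Lagrange every subgroup order divides 48. Divisors: 1, 2, 3, 4, 6, 8, 12, 16, 24, 48.
Subgroups by order — order 1: 1; order 2: 3; order 3: 1; order 4: 7; order 6: 3; order 8: 3; order 12: 7; order 16: 1; order 24: 3; order 48: 1.
Total: 1 + 3 + 1 + 7 + 3 + 3 + 7 + 1 + 3 + 1 = 30.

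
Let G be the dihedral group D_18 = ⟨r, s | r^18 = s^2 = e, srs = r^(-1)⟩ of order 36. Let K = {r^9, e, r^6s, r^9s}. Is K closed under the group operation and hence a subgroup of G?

No

Closure fails: r^6s · r^9 = r^15s ∉ K. So K is not a subgroup.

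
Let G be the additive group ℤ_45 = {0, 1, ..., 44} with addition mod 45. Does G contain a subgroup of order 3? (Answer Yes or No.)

3 | 45. A subgroup of order 3 is {0, 15, 30}.

Yes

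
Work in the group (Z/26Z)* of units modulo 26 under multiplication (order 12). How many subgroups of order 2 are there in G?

1

|G| = 12 and 2 | 12, so subgroups of order 2 are possible by Lagrange.
The subgroups of order 2 are: {1, 25}.
So G has 1 subgroup of order 2.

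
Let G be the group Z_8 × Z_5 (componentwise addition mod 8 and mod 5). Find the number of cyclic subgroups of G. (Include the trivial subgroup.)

8

Each element a generates a cyclic subgroup ⟨a⟩; distinct elements may generate the same one (a cyclic group of order d has φ(d) generators).
Cyclic subgroups by order — order 1: 1; order 2: 1; order 4: 1; order 5: 1; order 8: 1; order 10: 1; order 20: 1; order 40: 1.
Total: 8.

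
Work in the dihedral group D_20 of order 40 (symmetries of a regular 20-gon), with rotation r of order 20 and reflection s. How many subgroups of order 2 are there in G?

21

|G| = 40 and 2 | 40, so subgroups of order 2 are possible by Lagrange.
The subgroups of order 2 are: {e, r^10}; {e, r^10s}; {e, r^11s}; {e, r^12s}; … (21 in all).
So G has 21 subgroups of order 2.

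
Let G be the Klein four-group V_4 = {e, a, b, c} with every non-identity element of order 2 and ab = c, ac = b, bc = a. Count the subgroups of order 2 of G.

3

|G| = 4 and 2 | 4, so subgroups of order 2 are possible by Lagrange.
The subgroups of order 2 are: {e, a}; {e, b}; {e, c}.
So G has 3 subgroups of order 2.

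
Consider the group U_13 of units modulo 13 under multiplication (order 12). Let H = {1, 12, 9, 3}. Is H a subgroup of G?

No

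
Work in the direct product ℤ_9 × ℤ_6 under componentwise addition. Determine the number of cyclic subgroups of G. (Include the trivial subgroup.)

A cyclic subgroup of order d is generated by each of its φ(d) elements of order d, so the cyclic subgroups of order d number (#elements of order d)/φ(d).
Cyclic subgroups by order — order 1: 1; order 2: 1; order 3: 4; order 6: 4; order 9: 3; order 18: 3.
Total: 16.

16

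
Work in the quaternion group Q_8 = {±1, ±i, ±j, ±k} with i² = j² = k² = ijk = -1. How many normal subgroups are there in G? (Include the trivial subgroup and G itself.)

6

G has 6 subgroups. Checking conjugation-invariance by order — order 1: 1/1 normal; order 2: 1/1 normal; order 4: 3/3 normal; order 8: 1/1 normal.
Total normal subgroups: 6.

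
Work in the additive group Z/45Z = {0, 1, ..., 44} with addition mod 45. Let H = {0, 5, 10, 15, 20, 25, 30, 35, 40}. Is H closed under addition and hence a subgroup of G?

|H| = 9 divides |G| = 45, consistent with Lagrange.
H contains the identity, every element's inverse is in H, and H is closed under +: it is a subgroup.
In fact H = ⟨35⟩.

Yes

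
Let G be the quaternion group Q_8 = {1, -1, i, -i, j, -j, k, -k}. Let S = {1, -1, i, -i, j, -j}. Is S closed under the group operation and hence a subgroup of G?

No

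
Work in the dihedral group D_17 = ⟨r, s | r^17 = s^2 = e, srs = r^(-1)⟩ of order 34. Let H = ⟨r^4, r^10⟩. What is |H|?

17

|⟨r^4⟩| = 17 and |⟨r^10⟩| = 17, so |H| is a multiple of lcm(17, 17) = 17 and divides |G| = 34.
Closing under the operation: H = {e, r, r^2, r^3, r^4, r^5, r^6, r^7, r^8, r^9, r^10, r^11, r^12, r^13, r^14, r^15, r^16}, so |H| = 17.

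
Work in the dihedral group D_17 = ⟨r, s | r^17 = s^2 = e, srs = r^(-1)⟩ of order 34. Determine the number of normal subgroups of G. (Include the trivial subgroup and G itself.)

G has 20 subgroups. Checking conjugation-invariance by order — order 1: 1/1 normal; order 2: 0/17 normal; order 17: 1/1 normal; order 34: 1/1 normal.
Total normal subgroups: 3.

3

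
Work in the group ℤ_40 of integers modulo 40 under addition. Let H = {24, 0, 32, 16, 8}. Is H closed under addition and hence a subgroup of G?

Yes

|H| = 5 divides |G| = 40, consistent with Lagrange.
H contains the identity, every element's inverse is in H, and H is closed under +: it is a subgroup.
In fact H = ⟨16⟩.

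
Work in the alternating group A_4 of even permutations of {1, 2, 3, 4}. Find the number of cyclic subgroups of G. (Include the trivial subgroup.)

8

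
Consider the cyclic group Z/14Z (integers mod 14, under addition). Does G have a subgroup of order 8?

No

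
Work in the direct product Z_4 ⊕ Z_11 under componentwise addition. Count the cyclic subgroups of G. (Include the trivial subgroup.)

Each element a generates a cyclic subgroup ⟨a⟩; distinct elements may generate the same one (a cyclic group of order d has φ(d) generators).
Cyclic subgroups by order — order 1: 1; order 2: 1; order 4: 1; order 11: 1; order 22: 1; order 44: 1.
Total: 6.

6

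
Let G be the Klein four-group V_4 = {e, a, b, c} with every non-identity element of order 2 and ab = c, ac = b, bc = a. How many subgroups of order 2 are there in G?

3

|G| = 4 and 2 | 4, so subgroups of order 2 are possible by Lagrange.
The subgroups of order 2 are: {e, a}; {e, b}; {e, c}.
So G has 3 subgroups of order 2.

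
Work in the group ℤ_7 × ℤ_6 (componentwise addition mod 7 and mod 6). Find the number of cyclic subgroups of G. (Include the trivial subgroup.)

Group the elements of G by the cyclic subgroup they generate; each cyclic subgroup of order d accounts for φ(d) elements.
Cyclic subgroups by order — order 1: 1; order 2: 1; order 3: 1; order 6: 1; order 7: 1; order 14: 1; order 21: 1; order 42: 1.
Total: 8.

8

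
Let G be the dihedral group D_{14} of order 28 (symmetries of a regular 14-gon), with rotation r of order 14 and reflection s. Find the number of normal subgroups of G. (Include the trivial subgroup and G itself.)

G has 28 subgroups. Checking conjugation-invariance by order — order 1: 1/1 normal; order 2: 1/15 normal; order 4: 0/7 normal; order 7: 1/1 normal; order 14: 3/3 normal; order 28: 1/1 normal.
Total normal subgroups: 7.

7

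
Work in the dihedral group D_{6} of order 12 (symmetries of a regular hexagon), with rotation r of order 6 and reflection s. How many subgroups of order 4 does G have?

|G| = 12 and 4 | 12, so subgroups of order 4 are possible by Lagrange.
The subgroups of order 4 are: {e, r^3, r^2s, r^5s}; {e, r^3, s, r^3s}; {e, r^3, rs, r^4s}.
So G has 3 subgroups of order 4.

3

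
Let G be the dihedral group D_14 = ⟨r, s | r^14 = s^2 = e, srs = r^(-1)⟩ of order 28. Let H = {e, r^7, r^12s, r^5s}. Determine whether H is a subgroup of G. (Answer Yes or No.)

Yes

|H| = 4 divides |G| = 28, consistent with Lagrange.
H contains the identity, every element's inverse is in H, and H is closed under ·: it is a subgroup.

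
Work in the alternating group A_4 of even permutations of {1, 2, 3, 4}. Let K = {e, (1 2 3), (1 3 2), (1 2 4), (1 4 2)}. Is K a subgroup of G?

|K| = 5 does not divide |G| = 12, so by Lagrange K is not a subgroup.

No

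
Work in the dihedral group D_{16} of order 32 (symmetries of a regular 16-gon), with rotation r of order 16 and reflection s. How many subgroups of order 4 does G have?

|G| = 32 and 4 | 32, so subgroups of order 4 are possible by Lagrange.
The subgroups of order 4 are: {e, r^8, r^2s, r^10s}; {e, r^8, r^3s, r^11s}; {e, r^4, r^8, r^12}; {e, r^8, r^4s, r^12s}; … (9 in all).
So G has 9 subgroups of order 4.

9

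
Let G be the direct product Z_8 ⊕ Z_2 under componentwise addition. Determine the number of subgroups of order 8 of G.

3

|G| = 16 and 8 | 16, so subgroups of order 8 are possible by Lagrange.
The subgroups of order 8 are: {(0,0), (0,1), (2,0), (2,1), (4,0), (4,1), (6,0), (6,1)}; {(0,0), (1,0), (2,0), (3,0), (4,0), (5,0), (6,0), (7,0)}; {(0,0), (1,1), (2,0), (3,1), (4,0), (5,1), (6,0), (7,1)}.
So G has 3 subgroups of order 8.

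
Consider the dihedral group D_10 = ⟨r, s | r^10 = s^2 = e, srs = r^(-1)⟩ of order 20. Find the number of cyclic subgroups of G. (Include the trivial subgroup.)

14

A cyclic subgroup of order d is generated by each of its φ(d) elements of order d, so the cyclic subgroups of order d number (#elements of order d)/φ(d).
Cyclic subgroups by order — order 1: 1; order 2: 11; order 5: 1; order 10: 1.
Total: 14.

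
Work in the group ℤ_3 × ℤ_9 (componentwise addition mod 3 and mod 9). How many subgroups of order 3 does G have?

4

|G| = 27 and 3 | 27, so subgroups of order 3 are possible by Lagrange.
The subgroups of order 3 are: {(0,0), (0,3), (0,6)}; {(0,0), (1,0), (2,0)}; {(0,0), (1,3), (2,6)}; {(0,0), (1,6), (2,3)}.
So G has 4 subgroups of order 3.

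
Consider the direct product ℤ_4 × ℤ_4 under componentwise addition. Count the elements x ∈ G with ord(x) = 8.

An element (a,b) has order lcm(ord(a), ord(b)); count pairs with lcm equal to 8.
Enumerating gives 0 such elements.

0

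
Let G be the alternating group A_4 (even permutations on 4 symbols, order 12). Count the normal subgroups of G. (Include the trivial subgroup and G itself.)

3

G has 10 subgroups. Checking conjugation-invariance by order — order 1: 1/1 normal; order 2: 0/3 normal; order 3: 0/4 normal; order 4: 1/1 normal; order 12: 1/1 normal.
Total normal subgroups: 3.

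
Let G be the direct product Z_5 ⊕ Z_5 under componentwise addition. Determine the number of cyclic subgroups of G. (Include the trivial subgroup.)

Each element a generates a cyclic subgroup ⟨a⟩; distinct elements may generate the same one (a cyclic group of order d has φ(d) generators).
Cyclic subgroups by order — order 1: 1; order 5: 6.
Total: 7.

7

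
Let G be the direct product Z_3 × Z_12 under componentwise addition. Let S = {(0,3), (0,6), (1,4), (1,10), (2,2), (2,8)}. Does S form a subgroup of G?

No

The identity (0,0) ∉ S, so S is not a subgroup.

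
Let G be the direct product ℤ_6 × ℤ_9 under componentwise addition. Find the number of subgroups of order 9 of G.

4

|G| = 54 and 9 | 54, so subgroups of order 9 are possible by Lagrange.
The subgroups of order 9 are: {(0,0), (0,1), (0,2), (0,3), (0,4), (0,5), (0,6), (0,7), (0,8)}; {(0,0), (0,3), (0,6), (2,0), (2,3), (2,6), (4,0), (4,3), (4,6)}; {(0,0), (0,3), (0,6), (2,1), (2,4), (2,7), (4,2), (4,5), (4,8)}; {(0,0), (0,3), (0,6), (2,2), (2,5), (2,8), (4,1), (4,4), (4,7)}.
So G has 4 subgroups of order 9.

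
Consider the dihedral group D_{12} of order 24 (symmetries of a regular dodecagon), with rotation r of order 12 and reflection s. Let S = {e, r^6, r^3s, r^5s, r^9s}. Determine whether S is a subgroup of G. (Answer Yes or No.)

No

|S| = 5 does not divide |G| = 24, so by Lagrange S is not a subgroup.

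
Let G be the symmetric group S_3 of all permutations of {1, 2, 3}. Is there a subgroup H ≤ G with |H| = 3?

3 | 6. A subgroup of order 3 is {e, (1 2 3), (1 3 2)}.

Yes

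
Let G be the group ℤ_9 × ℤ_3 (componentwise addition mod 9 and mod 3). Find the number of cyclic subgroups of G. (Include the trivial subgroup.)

8

A cyclic subgroup of order d is generated by each of its φ(d) elements of order d, so the cyclic subgroups of order d number (#elements of order d)/φ(d).
Cyclic subgroups by order — order 1: 1; order 3: 4; order 9: 3.
Total: 8.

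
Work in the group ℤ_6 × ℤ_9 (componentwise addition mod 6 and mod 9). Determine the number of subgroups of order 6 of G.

4

|G| = 54 and 6 | 54, so subgroups of order 6 are possible by Lagrange.
The subgroups of order 6 are: {(0,0), (0,3), (0,6), (3,0), (3,3), (3,6)}; {(0,0), (1,0), (2,0), (3,0), (4,0), (5,0)}; {(0,0), (1,3), (2,6), (3,0), (4,3), (5,6)}; {(0,0), (1,6), (2,3), (3,0), (4,6), (5,3)}.
So G has 4 subgroups of order 6.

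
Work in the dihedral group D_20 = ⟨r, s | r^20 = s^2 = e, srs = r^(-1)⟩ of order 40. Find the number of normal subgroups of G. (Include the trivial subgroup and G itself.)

9

G has 48 subgroups. Checking conjugation-invariance by order — order 1: 1/1 normal; order 2: 1/21 normal; order 4: 1/11 normal; order 5: 1/1 normal; order 8: 0/5 normal; order 10: 1/5 normal; order 20: 3/3 normal; order 40: 1/1 normal.
Total normal subgroups: 9.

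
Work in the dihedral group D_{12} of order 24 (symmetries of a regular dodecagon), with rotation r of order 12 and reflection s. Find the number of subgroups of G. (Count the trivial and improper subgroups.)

34

|G| = 24, so by Lagrange every subgroup order divides 24. Divisors: 1, 2, 3, 4, 6, 8, 12, 24.
Subgroups by order — order 1: 1; order 2: 13; order 3: 1; order 4: 7; order 6: 5; order 8: 3; order 12: 3; order 24: 1.
Total: 1 + 13 + 1 + 7 + 5 + 3 + 3 + 1 = 34.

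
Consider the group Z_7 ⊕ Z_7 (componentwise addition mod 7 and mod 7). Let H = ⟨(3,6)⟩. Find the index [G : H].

7

|⟨(3,6)⟩| = 7 and |G| = 49.
By Lagrange, [G : H] = |G|/|H| = 49/7 = 7.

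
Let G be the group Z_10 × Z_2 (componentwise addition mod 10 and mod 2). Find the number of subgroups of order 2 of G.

|G| = 20 and 2 | 20, so subgroups of order 2 are possible by Lagrange.
The subgroups of order 2 are: {(0,0), (0,1)}; {(0,0), (5,0)}; {(0,0), (5,1)}.
So G has 3 subgroups of order 2.

3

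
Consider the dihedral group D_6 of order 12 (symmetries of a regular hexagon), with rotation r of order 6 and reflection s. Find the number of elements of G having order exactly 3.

2

The elements of order 3 are: r^2, r^4.
That's 2.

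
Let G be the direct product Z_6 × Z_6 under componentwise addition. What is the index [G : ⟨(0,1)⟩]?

|⟨(0,1)⟩| = 6 and |G| = 36.
By Lagrange, [G : H] = |G|/|H| = 36/6 = 6.

6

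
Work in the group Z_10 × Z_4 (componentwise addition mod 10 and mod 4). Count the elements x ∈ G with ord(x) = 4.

An element (a,b) has order lcm(ord(a), ord(b)); count pairs with lcm equal to 4.
Enumerating gives 4 such elements.

4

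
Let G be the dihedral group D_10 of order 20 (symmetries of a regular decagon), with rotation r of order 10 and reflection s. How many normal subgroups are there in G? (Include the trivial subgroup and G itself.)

G has 22 subgroups. Checking conjugation-invariance by order — order 1: 1/1 normal; order 2: 1/11 normal; order 4: 0/5 normal; order 5: 1/1 normal; order 10: 3/3 normal; order 20: 1/1 normal.
Total normal subgroups: 7.

7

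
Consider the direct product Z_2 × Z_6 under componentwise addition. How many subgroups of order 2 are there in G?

3

|G| = 12 and 2 | 12, so subgroups of order 2 are possible by Lagrange.
The subgroups of order 2 are: {(0,0), (0,3)}; {(0,0), (1,0)}; {(0,0), (1,3)}.
So G has 3 subgroups of order 2.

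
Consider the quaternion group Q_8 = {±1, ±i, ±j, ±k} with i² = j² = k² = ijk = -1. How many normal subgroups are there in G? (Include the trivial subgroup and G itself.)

G has 6 subgroups. Checking conjugation-invariance by order — order 1: 1/1 normal; order 2: 1/1 normal; order 4: 3/3 normal; order 8: 1/1 normal.
Total normal subgroups: 6.

6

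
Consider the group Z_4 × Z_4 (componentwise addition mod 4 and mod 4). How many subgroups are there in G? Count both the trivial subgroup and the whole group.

|G| = 16, so by Lagrange every subgroup order divides 16. Divisors: 1, 2, 4, 8, 16.
Subgroups by order — order 1: 1; order 2: 3; order 4: 7; order 8: 3; order 16: 1.
Total: 1 + 3 + 7 + 3 + 1 = 15.

15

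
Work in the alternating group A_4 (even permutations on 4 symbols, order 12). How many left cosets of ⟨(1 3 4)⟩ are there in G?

4

|⟨(1 3 4)⟩| = 3 and |G| = 12.
By Lagrange, [G : H] = |G|/|H| = 12/3 = 4.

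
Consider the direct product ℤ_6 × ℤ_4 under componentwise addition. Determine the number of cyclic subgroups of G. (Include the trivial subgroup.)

12

Each element a generates a cyclic subgroup ⟨a⟩; distinct elements may generate the same one (a cyclic group of order d has φ(d) generators).
Cyclic subgroups by order — order 1: 1; order 2: 3; order 3: 1; order 4: 2; order 6: 3; order 12: 2.
Total: 12.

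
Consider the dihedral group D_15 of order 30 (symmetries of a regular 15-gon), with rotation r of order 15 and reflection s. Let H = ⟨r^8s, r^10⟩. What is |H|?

6

|⟨r^8s⟩| = 2 and |⟨r^10⟩| = 3, so |H| is a multiple of lcm(2, 3) = 6 and divides |G| = 30.
Closing under the operation: H = {e, r^5, r^10, r^3s, r^8s, r^13s}, so |H| = 6.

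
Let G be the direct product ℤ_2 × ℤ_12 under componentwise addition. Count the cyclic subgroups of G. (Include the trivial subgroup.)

A cyclic subgroup of order d is generated by each of its φ(d) elements of order d, so the cyclic subgroups of order d number (#elements of order d)/φ(d).
Cyclic subgroups by order — order 1: 1; order 2: 3; order 3: 1; order 4: 2; order 6: 3; order 12: 2.
Total: 12.

12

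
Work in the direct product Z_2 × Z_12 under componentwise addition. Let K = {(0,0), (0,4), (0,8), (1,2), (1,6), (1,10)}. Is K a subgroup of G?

Yes

|K| = 6 divides |G| = 24, consistent with Lagrange.
K contains the identity, every element's inverse is in K, and K is closed under +: it is a subgroup.
In fact K = ⟨(1,2)⟩.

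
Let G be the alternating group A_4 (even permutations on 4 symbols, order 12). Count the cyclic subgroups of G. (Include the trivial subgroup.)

A cyclic subgroup of order d is generated by each of its φ(d) elements of order d, so the cyclic subgroups of order d number (#elements of order d)/φ(d).
Cyclic subgroups by order — order 1: 1; order 2: 3; order 3: 4.
Total: 8.

8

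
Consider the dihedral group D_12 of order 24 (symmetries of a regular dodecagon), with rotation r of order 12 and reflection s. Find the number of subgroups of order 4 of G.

|G| = 24 and 4 | 24, so subgroups of order 4 are possible by Lagrange.
The subgroups of order 4 are: {e, r^6, r^4s, r^10s}; {e, r^6, r^5s, r^11s}; {e, r^6, r^2s, r^8s}; {e, r^3, r^6, r^9}; … (7 in all).
So G has 7 subgroups of order 4.

7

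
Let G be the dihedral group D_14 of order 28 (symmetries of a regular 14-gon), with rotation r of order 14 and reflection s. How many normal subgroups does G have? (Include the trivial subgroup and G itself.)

G has 28 subgroups. Checking conjugation-invariance by order — order 1: 1/1 normal; order 2: 1/15 normal; order 4: 0/7 normal; order 7: 1/1 normal; order 14: 3/3 normal; order 28: 1/1 normal.
Total normal subgroups: 7.

7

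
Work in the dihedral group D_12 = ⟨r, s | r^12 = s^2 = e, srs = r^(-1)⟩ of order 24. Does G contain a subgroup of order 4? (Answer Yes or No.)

4 | 24. A subgroup of order 4 is {e, r^6, r^4s, r^10s}.

Yes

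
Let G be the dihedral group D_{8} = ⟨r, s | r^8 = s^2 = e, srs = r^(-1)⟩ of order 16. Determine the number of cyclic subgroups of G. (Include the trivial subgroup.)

Each element a generates a cyclic subgroup ⟨a⟩; distinct elements may generate the same one (a cyclic group of order d has φ(d) generators).
Cyclic subgroups by order — order 1: 1; order 2: 9; order 4: 1; order 8: 1.
Total: 12.

12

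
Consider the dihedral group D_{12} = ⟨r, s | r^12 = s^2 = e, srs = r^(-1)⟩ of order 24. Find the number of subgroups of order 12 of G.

|G| = 24 and 12 | 24, so subgroups of order 12 are possible by Lagrange.
The subgroups of order 12 are: {e, r, r^2, r^3, r^4, r^5, r^6, r^7, r^8, r^9, r^10, r^11}; {e, r^2, r^4, r^6, r^8, r^10, s, r^2s, r^4s, r^6s, r^8s, r^10s}; {e, r^2, r^4, r^6, r^8, r^10, rs, r^3s, r^5s, r^7s, r^9s, r^11s}.
So G has 3 subgroups of order 12.

3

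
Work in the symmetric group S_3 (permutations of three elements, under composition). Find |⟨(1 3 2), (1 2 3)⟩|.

3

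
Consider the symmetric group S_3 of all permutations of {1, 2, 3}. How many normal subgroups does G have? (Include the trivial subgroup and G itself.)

G has 6 subgroups. Checking conjugation-invariance by order — order 1: 1/1 normal; order 2: 0/3 normal; order 3: 1/1 normal; order 6: 1/1 normal.
Total normal subgroups: 3.

3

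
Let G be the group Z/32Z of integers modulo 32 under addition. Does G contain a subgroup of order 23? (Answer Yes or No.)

No

23 does not divide |G| = 32, so by Lagrange no subgroup of order 23 exists.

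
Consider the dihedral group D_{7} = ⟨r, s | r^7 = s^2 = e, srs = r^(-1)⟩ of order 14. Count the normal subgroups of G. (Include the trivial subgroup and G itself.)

3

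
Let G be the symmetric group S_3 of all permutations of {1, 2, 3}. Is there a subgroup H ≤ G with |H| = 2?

Yes

2 | 6. A subgroup of order 2 is {e, (1 2)}.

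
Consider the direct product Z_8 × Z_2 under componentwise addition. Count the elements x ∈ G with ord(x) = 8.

An element (a,b) has order lcm(ord(a), ord(b)); count pairs with lcm equal to 8.
Enumerating gives 8 such elements.

8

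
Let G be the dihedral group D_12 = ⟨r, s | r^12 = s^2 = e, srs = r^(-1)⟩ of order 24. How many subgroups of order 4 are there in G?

|G| = 24 and 4 | 24, so subgroups of order 4 are possible by Lagrange.
The subgroups of order 4 are: {e, r^6, r^4s, r^10s}; {e, r^6, r^5s, r^11s}; {e, r^6, r^2s, r^8s}; {e, r^3, r^6, r^9}; … (7 in all).
So G has 7 subgroups of order 4.

7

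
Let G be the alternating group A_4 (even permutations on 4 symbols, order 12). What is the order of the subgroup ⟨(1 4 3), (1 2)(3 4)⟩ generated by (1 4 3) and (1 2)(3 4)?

12

|⟨(1 4 3)⟩| = 3 and |⟨(1 2)(3 4)⟩| = 2, so |H| is a multiple of lcm(3, 2) = 6 and divides |G| = 12.
Closing {(1 4 3), (1 2)(3 4)} under the group operation gives all of G, so |H| = 12.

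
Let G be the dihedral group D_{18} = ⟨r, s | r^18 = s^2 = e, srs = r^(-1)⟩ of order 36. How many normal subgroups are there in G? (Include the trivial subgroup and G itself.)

G has 45 subgroups. Checking conjugation-invariance by order — order 1: 1/1 normal; order 2: 1/19 normal; order 3: 1/1 normal; order 4: 0/9 normal; order 6: 1/7 normal; order 9: 1/1 normal; order 12: 0/3 normal; order 18: 3/3 normal; order 36: 1/1 normal.
Total normal subgroups: 9.

9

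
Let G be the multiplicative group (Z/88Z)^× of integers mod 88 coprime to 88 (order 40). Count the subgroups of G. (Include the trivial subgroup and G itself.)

|G| = 40, so by Lagrange every subgroup order divides 40. Divisors: 1, 2, 4, 5, 8, 10, 20, 40.
Subgroups by order — order 1: 1; order 2: 7; order 4: 7; order 5: 1; order 8: 1; order 10: 7; order 20: 7; order 40: 1.
Total: 1 + 7 + 7 + 1 + 1 + 7 + 7 + 1 = 32.

32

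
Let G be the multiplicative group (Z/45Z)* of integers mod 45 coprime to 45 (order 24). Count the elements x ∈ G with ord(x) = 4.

4

The elements of order 4 are: 8, 17, 28, 37.
That's 4.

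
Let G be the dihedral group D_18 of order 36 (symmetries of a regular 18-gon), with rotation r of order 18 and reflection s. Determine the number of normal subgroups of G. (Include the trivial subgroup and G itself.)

G has 45 subgroups. Checking conjugation-invariance by order — order 1: 1/1 normal; order 2: 1/19 normal; order 3: 1/1 normal; order 4: 0/9 normal; order 6: 1/7 normal; order 9: 1/1 normal; order 12: 0/3 normal; order 18: 3/3 normal; order 36: 1/1 normal.
Total normal subgroups: 9.

9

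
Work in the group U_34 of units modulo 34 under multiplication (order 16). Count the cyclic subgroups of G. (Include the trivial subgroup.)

Group the elements of G by the cyclic subgroup they generate; each cyclic subgroup of order d accounts for φ(d) elements.
Cyclic subgroups by order — order 1: 1; order 2: 1; order 4: 1; order 8: 1; order 16: 1.
Total: 5.

5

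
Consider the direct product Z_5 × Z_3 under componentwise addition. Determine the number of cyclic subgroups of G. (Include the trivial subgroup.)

Group the elements of G by the cyclic subgroup they generate; each cyclic subgroup of order d accounts for φ(d) elements.
Cyclic subgroups by order — order 1: 1; order 3: 1; order 5: 1; order 15: 1.
Total: 4.

4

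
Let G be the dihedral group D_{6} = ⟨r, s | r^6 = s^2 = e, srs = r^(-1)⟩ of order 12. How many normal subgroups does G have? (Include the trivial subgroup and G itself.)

G has 16 subgroups. Checking conjugation-invariance by order — order 1: 1/1 normal; order 2: 1/7 normal; order 3: 1/1 normal; order 4: 0/3 normal; order 6: 3/3 normal; order 12: 1/1 normal.
Total normal subgroups: 7.

7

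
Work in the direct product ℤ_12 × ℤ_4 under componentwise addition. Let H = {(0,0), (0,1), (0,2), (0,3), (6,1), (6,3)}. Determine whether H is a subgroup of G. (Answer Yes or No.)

Closure fails: (0,1) + (6,1) = (6,2) ∉ H. So H is not a subgroup.

No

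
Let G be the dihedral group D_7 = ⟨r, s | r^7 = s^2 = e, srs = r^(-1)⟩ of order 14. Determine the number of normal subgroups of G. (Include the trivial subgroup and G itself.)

G has 10 subgroups. Checking conjugation-invariance by order — order 1: 1/1 normal; order 2: 0/7 normal; order 7: 1/1 normal; order 14: 1/1 normal.
Total normal subgroups: 3.

3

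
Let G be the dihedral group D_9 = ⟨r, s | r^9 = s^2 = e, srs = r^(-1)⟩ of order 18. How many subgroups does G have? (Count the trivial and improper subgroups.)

|G| = 18, so by Lagrange every subgroup order divides 18. Divisors: 1, 2, 3, 6, 9, 18.
Subgroups by order — order 1: 1; order 2: 9; order 3: 1; order 6: 3; order 9: 1; order 18: 1.
Total: 1 + 9 + 1 + 3 + 1 + 1 = 16.

16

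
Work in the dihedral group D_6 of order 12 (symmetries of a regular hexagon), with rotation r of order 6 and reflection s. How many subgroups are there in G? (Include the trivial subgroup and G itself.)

|G| = 12, so by Lagrange every subgroup order divides 12. Divisors: 1, 2, 3, 4, 6, 12.
Subgroups by order — order 1: 1; order 2: 7; order 3: 1; order 4: 3; order 6: 3; order 12: 1.
Total: 1 + 7 + 1 + 3 + 3 + 1 = 16.

16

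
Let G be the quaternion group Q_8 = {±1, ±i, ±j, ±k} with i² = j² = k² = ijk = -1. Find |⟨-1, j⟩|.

4

|⟨-1⟩| = 2 and |⟨j⟩| = 4, so |H| is a multiple of lcm(2, 4) = 4 and divides |G| = 8.
Closing under the operation: H = {1, -1, j, -j}, so |H| = 4.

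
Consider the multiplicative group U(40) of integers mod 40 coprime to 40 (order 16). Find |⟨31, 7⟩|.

|⟨31⟩| = 2 and |⟨7⟩| = 4, so |H| is a multiple of lcm(2, 4) = 4 and divides |G| = 16.
Closing under the operation: H = {1, 7, 9, 17, 23, 31, 33, 39}, so |H| = 8.

8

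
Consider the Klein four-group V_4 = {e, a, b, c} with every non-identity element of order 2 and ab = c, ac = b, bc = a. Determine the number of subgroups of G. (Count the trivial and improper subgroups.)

5

|G| = 4, so by Lagrange every subgroup order divides 4. Divisors: 1, 2, 4.
Subgroups by order — order 1: 1; order 2: 3; order 4: 1.
Total: 1 + 3 + 1 = 5.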